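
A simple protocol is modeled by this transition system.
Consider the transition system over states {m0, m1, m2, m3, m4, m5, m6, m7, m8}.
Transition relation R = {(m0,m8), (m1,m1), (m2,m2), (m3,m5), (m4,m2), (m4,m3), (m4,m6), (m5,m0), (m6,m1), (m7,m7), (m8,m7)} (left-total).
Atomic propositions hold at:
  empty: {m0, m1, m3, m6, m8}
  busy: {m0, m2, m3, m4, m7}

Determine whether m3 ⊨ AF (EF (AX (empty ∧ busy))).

Yes

Sat(empty ∧ busy) = {m0, m3}
Sat(AX (empty ∧ busy)) = {s : every successor in {m0, m3}} = {m5}
EF (AX (empty ∧ busy)): least fixpoint, start Z0 = {m5}, add states with some successor in Z. Z1 = {m3, m5}; Z2 = {m3, m4, m5}; fixed.
Sat(EF (AX (empty ∧ busy))) = {m3, m4, m5}
AF (EF (AX (empty ∧ busy))): least fixpoint, start Z0 = {m3, m4, m5}, add states with every successor in Z. Already a fixed point.
Sat(AF (EF (AX (empty ∧ busy)))) = {m3, m4, m5}
m3 ∈ Sat(AF (EF (AX (empty ∧ busy)))) = {m3, m4, m5}, so the formula holds at m3.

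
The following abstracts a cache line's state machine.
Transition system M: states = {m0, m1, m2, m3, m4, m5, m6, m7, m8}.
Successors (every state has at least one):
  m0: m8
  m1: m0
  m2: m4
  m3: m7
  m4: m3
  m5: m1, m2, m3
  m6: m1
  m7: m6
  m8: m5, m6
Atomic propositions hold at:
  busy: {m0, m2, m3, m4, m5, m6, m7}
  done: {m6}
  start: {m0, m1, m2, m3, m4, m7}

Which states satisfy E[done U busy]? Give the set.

{m0, m2, m3, m4, m5, m6, m7}

E[done U busy]: least fixpoint, start Z0 = Sat(busy) = {m0, m2, m3, m4, m5, m6, m7}, add states in Sat(done) with some successor in Z. Already a fixed point.
Sat(E[done U busy]) = {m0, m2, m3, m4, m5, m6, m7}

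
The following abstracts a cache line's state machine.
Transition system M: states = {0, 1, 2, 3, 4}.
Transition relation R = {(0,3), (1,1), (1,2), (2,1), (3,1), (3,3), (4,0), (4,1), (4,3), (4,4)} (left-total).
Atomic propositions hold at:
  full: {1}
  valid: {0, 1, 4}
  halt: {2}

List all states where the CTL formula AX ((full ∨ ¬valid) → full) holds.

{2}

Sat(¬valid) = {2, 3}
Sat(full ∨ ¬valid) = {1, 2, 3}
Sat((full ∨ ¬valid) → full) = {0, 1, 4}
Sat(AX ((full ∨ ¬valid) → full)) = {s : every successor in {0, 1, 4}} = {2}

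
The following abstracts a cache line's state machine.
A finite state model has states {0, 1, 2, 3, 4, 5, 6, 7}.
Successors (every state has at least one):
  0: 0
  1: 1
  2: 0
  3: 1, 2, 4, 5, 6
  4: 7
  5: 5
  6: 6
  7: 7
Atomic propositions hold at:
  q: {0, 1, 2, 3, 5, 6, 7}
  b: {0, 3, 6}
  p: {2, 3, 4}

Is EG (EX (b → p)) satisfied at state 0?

No

Sat(b → p) = {1, 2, 3, 4, 5, 7}
Sat(EX (b → p)) = {s : some successor in {1, 2, 3, 4, 5, 7}} = {1, 3, 4, 5, 7}
EG (EX (b → p)): greatest fixpoint, start Z0 = {1, 3, 4, 5, 7}, keep only states in Sat with some successor in Z. Already a fixed point.
Sat(EG (EX (b → p))) = {1, 3, 4, 5, 7}
0 ∉ Sat(EG (EX (b → p))) = {1, 3, 4, 5, 7}, so the formula does not hold at 0.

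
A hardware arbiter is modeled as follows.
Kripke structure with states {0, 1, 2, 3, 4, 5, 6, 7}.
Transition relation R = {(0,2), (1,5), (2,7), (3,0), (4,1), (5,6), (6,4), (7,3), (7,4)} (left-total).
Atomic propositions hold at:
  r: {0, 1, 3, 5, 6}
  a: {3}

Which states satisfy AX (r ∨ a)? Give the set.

Sat(r ∨ a) = {0, 1, 3, 5, 6}
Sat(AX (r ∨ a)) = {s : every successor in {0, 1, 3, 5, 6}} = {1, 3, 4, 5}

{1, 3, 4, 5}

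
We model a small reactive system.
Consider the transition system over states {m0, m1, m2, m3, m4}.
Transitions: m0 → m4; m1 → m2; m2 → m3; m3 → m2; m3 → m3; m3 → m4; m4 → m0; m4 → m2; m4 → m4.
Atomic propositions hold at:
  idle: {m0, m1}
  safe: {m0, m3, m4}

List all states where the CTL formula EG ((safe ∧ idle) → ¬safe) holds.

Sat(safe ∧ idle) = {m0}
Sat(¬safe) = {m1, m2}
Sat((safe ∧ idle) → ¬safe) = {m1, m2, m3, m4}
EG ((safe ∧ idle) → ¬safe): greatest fixpoint, start Z0 = {m1, m2, m3, m4}, keep only states in Sat with some successor in Z. Already a fixed point.
Sat(EG ((safe ∧ idle) → ¬safe)) = {m1, m2, m3, m4}

{m1, m2, m3, m4}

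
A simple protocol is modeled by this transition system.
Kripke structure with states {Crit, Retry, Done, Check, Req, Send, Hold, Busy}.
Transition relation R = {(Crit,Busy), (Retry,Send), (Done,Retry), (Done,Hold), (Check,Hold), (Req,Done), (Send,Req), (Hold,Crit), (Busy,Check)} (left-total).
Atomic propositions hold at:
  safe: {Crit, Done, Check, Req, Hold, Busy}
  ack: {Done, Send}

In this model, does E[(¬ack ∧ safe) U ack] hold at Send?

Sat(¬ack) = {Crit, Retry, Check, Req, Hold, Busy}
Sat(¬ack ∧ safe) = {Crit, Check, Req, Hold, Busy}
E[(¬ack ∧ safe) U ack]: least fixpoint, start Z0 = Sat(ack) = {Done, Send}, add states in Sat(¬ack ∧ safe) with some successor in Z. Z1 = {Done, Req, Send}; fixed.
Sat(E[(¬ack ∧ safe) U ack]) = {Done, Req, Send}
Send ∈ Sat(E[(¬ack ∧ safe) U ack]) = {Done, Req, Send}, so the formula holds at Send.

Yes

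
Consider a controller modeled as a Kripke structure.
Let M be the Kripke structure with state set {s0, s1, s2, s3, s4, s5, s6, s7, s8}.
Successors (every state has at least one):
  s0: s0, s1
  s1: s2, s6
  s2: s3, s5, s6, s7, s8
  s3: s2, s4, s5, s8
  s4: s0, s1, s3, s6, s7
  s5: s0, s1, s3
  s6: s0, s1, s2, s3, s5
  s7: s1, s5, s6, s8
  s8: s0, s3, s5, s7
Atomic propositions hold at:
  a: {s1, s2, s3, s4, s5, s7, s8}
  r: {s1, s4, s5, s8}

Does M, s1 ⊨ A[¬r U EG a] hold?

Yes

Sat(¬r) = {s0, s2, s3, s6, s7}
EG a: greatest fixpoint, start Z0 = {s1, s2, s3, s4, s5, s7, s8}, keep only states in Sat with some successor in Z. Already a fixed point.
Sat(EG a) = {s1, s2, s3, s4, s5, s7, s8}
A[¬r U EG a]: least fixpoint, start Z0 = Sat(EG a) = {s1, s2, s3, s4, s5, s7, s8}, add states in Sat(¬r) with every successor in Z. Already a fixed point.
Sat(A[¬r U EG a]) = {s1, s2, s3, s4, s5, s7, s8}
s1 ∈ Sat(A[¬r U EG a]) = {s1, s2, s3, s4, s5, s7, s8}, so the formula holds at s1.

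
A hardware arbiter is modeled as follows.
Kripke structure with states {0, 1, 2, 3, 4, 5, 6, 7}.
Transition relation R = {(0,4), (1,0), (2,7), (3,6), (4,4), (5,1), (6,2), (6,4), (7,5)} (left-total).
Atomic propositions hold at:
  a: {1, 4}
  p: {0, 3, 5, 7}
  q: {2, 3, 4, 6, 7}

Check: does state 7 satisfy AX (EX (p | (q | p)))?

Sat(q | p) = {0, 2, 3, 4, 5, 6, 7}
Sat(p | (q | p)) = {0, 2, 3, 4, 5, 6, 7}
Sat(EX (p | (q | p))) = {s : some successor in {0, 2, 3, 4, 5, 6, 7}} = {0, 1, 2, 3, 4, 6, 7}
Sat(AX (EX (p | (q | p)))) = {s : every successor in {0, 1, 2, 3, 4, 6, 7}} = {0, 1, 2, 3, 4, 5, 6}
7 ∉ Sat(AX (EX (p | (q | p)))) = {0, 1, 2, 3, 4, 5, 6}, so the formula does not hold at 7.

No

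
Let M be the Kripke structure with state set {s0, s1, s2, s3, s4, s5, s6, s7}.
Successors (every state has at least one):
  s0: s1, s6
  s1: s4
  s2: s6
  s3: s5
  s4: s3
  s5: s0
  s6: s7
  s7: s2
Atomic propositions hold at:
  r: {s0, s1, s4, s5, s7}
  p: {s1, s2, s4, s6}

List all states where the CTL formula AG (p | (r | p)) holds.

Sat(r | p) = {s0, s1, s2, s4, s5, s6, s7}
Sat(p | (r | p)) = {s0, s1, s2, s4, s5, s6, s7}
AG (p | (r | p)): greatest fixpoint, start Z0 = {s0, s1, s2, s4, s5, s6, s7}, keep only states in Sat with every successor in Z. Z1 = {s0, s1, s2, s5, s6, s7}; Z2 = {s0, s2, s5, s6, s7}; Z3 = {s2, s5, s6, s7}; Z4 = {s2, s6, s7}; fixed.
Sat(AG (p | (r | p))) = {s2, s6, s7}

{s2, s6, s7}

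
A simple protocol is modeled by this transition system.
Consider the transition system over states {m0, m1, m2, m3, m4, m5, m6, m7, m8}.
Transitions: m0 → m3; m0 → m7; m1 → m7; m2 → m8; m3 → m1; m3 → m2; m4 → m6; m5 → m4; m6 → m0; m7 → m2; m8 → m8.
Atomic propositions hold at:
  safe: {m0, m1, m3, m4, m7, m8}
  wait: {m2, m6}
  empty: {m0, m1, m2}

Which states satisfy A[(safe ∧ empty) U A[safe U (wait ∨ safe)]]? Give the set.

Sat(safe ∧ empty) = {m0, m1}
Sat(wait ∨ safe) = {m0, m1, m2, m3, m4, m6, m7, m8}
A[safe U (wait ∨ safe)]: least fixpoint, start Z0 = Sat((wait ∨ safe)) = {m0, m1, m2, m3, m4, m6, m7, m8}, add states in Sat(safe) with every successor in Z. Already a fixed point.
Sat(A[safe U (wait ∨ safe)]) = {m0, m1, m2, m3, m4, m6, m7, m8}
A[(safe ∧ empty) U A[safe U (wait ∨ safe)]]: least fixpoint, start Z0 = Sat(A[safe U (wait ∨ safe)]) = {m0, m1, m2, m3, m4, m6, m7, m8}, add states in Sat(safe ∧ empty) with every successor in Z. Already a fixed point.
Sat(A[(safe ∧ empty) U A[safe U (wait ∨ safe)]]) = {m0, m1, m2, m3, m4, m6, m7, m8}

{m0, m1, m2, m3, m4, m6, m7, m8}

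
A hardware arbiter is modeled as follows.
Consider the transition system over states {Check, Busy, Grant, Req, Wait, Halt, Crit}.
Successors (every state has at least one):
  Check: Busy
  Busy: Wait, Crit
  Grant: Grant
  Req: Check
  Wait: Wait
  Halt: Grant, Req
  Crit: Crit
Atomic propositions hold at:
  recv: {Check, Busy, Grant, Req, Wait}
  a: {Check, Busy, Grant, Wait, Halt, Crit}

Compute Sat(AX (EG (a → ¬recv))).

Sat(¬recv) = {Halt, Crit}
Sat(a → ¬recv) = {Req, Halt, Crit}
EG (a → ¬recv): greatest fixpoint, start Z0 = {Req, Halt, Crit}, keep only states in Sat with some successor in Z. Z1 = {Halt, Crit}; Z2 = {Crit}; fixed.
Sat(EG (a → ¬recv)) = {Crit}
Sat(AX (EG (a → ¬recv))) = {s : every successor in {Crit}} = {Crit}

{Crit}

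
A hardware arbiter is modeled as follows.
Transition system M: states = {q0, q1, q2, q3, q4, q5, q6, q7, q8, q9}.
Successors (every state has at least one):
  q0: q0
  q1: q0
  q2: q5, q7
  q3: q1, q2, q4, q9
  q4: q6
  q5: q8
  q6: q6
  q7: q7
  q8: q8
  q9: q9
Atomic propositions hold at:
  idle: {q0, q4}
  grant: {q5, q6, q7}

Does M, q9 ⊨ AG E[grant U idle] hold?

E[grant U idle]: least fixpoint, start Z0 = Sat(idle) = {q0, q4}, add states in Sat(grant) with some successor in Z. Already a fixed point.
Sat(E[grant U idle]) = {q0, q4}
AG E[grant U idle]: greatest fixpoint, start Z0 = {q0, q4}, keep only states in Sat with every successor in Z. Z1 = {q0}; fixed.
Sat(AG E[grant U idle]) = {q0}
q9 ∉ Sat(AG E[grant U idle]) = {q0}, so the formula does not hold at q9.

No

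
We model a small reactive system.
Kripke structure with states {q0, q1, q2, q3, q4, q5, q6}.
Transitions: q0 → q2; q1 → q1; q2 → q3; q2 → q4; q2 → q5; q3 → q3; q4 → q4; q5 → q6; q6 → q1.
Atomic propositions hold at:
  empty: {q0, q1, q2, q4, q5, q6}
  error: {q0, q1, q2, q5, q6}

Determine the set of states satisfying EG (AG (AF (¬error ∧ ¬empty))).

Sat(¬error) = {q3, q4}
Sat(¬empty) = {q3}
Sat(¬error ∧ ¬empty) = {q3}
AF (¬error ∧ ¬empty): least fixpoint, start Z0 = {q3}, add states with every successor in Z. Already a fixed point.
Sat(AF (¬error ∧ ¬empty)) = {q3}
AG (AF (¬error ∧ ¬empty)): greatest fixpoint, start Z0 = {q3}, keep only states in Sat with every successor in Z. Already a fixed point.
Sat(AG (AF (¬error ∧ ¬empty))) = {q3}
EG (AG (AF (¬error ∧ ¬empty))): greatest fixpoint, start Z0 = {q3}, keep only states in Sat with some successor in Z. Already a fixed point.
Sat(EG (AG (AF (¬error ∧ ¬empty)))) = {q3}

{q3}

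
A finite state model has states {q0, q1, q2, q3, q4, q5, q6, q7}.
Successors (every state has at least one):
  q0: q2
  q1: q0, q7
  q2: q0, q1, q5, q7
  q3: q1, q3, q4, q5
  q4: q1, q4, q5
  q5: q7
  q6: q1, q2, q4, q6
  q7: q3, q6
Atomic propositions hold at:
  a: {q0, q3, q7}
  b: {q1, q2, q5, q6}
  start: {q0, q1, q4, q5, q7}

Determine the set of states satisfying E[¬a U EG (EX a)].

{q1, q2, q3, q4, q5, q6, q7}

Sat(¬a) = {q1, q2, q4, q5, q6}
Sat(EX a) = {s : some successor in {q0, q3, q7}} = {q1, q2, q3, q5, q7}
EG (EX a): greatest fixpoint, start Z0 = {q1, q2, q3, q5, q7}, keep only states in Sat with some successor in Z. Already a fixed point.
Sat(EG (EX a)) = {q1, q2, q3, q5, q7}
E[¬a U EG (EX a)]: least fixpoint, start Z0 = Sat(EG (EX a)) = {q1, q2, q3, q5, q7}, add states in Sat(¬a) with some successor in Z. Z1 = {q1, q2, q3, q4, q5, q6, q7}; fixed.
Sat(E[¬a U EG (EX a)]) = {q1, q2, q3, q4, q5, q6, q7}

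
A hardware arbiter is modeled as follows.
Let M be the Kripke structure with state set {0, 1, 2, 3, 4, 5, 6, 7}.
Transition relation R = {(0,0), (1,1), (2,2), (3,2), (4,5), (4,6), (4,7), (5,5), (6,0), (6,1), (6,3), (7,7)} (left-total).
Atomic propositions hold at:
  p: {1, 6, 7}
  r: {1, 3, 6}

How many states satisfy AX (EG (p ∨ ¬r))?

Sat(¬r) = {0, 2, 4, 5, 7}
Sat(p ∨ ¬r) = {0, 1, 2, 4, 5, 6, 7}
EG (p ∨ ¬r): greatest fixpoint, start Z0 = {0, 1, 2, 4, 5, 6, 7}, keep only states in Sat with some successor in Z. Already a fixed point.
Sat(EG (p ∨ ¬r)) = {0, 1, 2, 4, 5, 6, 7}
Sat(AX (EG (p ∨ ¬r))) = {s : every successor in {0, 1, 2, 4, 5, 6, 7}} = {0, 1, 2, 3, 4, 5, 7}
|Sat(AX (EG (p ∨ ¬r)))| = |{0, 1, 2, 3, 4, 5, 7}| = 7.

7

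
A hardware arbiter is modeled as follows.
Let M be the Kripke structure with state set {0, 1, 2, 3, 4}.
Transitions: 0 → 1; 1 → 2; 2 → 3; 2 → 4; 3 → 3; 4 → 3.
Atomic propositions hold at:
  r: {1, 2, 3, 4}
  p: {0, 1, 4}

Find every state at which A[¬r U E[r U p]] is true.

Sat(¬r) = {0}
E[r U p]: least fixpoint, start Z0 = Sat(p) = {0, 1, 4}, add states in Sat(r) with some successor in Z. Z1 = {0, 1, 2, 4}; fixed.
Sat(E[r U p]) = {0, 1, 2, 4}
A[¬r U E[r U p]]: least fixpoint, start Z0 = Sat(E[r U p]) = {0, 1, 2, 4}, add states in Sat(¬r) with every successor in Z. Already a fixed point.
Sat(A[¬r U E[r U p]]) = {0, 1, 2, 4}

{0, 1, 2, 4}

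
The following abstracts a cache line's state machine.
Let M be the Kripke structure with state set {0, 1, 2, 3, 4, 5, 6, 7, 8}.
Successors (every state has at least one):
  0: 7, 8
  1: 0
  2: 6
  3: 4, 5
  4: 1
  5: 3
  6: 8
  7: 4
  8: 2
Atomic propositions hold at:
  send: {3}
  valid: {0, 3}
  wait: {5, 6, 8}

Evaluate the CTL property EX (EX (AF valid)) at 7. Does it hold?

Yes

AF valid: least fixpoint, start Z0 = {0, 3}, add states with every successor in Z. Z1 = {0, 1, 3, 5}; Z2 = {0, 1, 3, 4, 5}; Z3 = {0, 1, 3, 4, 5, 7}; fixed.
Sat(AF valid) = {0, 1, 3, 4, 5, 7}
Sat(EX (AF valid)) = {s : some successor in {0, 1, 3, 4, 5, 7}} = {0, 1, 3, 4, 5, 7}
Sat(EX (EX (AF valid))) = {s : some successor in {0, 1, 3, 4, 5, 7}} = {0, 1, 3, 4, 5, 7}
7 ∈ Sat(EX (EX (AF valid))) = {0, 1, 3, 4, 5, 7}, so the formula holds at 7.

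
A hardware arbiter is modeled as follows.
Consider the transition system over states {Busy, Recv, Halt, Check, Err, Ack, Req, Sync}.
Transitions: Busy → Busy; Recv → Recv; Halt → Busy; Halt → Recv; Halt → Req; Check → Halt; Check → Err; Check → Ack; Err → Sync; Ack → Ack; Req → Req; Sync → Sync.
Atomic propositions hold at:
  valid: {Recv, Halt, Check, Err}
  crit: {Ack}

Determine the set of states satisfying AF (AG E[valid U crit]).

{Ack}

E[valid U crit]: least fixpoint, start Z0 = Sat(crit) = {Ack}, add states in Sat(valid) with some successor in Z. Z1 = {Check, Ack}; fixed.
Sat(E[valid U crit]) = {Check, Ack}
AG E[valid U crit]: greatest fixpoint, start Z0 = {Check, Ack}, keep only states in Sat with every successor in Z. Z1 = {Ack}; fixed.
Sat(AG E[valid U crit]) = {Ack}
AF (AG E[valid U crit]): least fixpoint, start Z0 = {Ack}, add states with every successor in Z. Already a fixed point.
Sat(AF (AG E[valid U crit])) = {Ack}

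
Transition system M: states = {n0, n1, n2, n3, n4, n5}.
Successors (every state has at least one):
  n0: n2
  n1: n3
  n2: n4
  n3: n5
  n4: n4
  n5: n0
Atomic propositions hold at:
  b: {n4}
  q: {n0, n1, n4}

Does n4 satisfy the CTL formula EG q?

Yes

EG q: greatest fixpoint, start Z0 = {n0, n1, n4}, keep only states in Sat with some successor in Z. Z1 = {n4}; fixed.
Sat(EG q) = {n4}
n4 ∈ Sat(EG q) = {n4}, so the formula holds at n4.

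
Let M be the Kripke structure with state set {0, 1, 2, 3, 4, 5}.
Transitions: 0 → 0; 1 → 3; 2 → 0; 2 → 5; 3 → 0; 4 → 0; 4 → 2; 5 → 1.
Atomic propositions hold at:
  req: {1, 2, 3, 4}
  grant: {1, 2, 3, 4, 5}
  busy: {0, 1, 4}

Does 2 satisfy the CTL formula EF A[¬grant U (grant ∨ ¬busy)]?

Yes

Sat(¬grant) = {0}
Sat(¬busy) = {2, 3, 5}
Sat(grant ∨ ¬busy) = {1, 2, 3, 4, 5}
A[¬grant U (grant ∨ ¬busy)]: least fixpoint, start Z0 = Sat((grant ∨ ¬busy)) = {1, 2, 3, 4, 5}, add states in Sat(¬grant) with every successor in Z. Already a fixed point.
Sat(A[¬grant U (grant ∨ ¬busy)]) = {1, 2, 3, 4, 5}
EF A[¬grant U (grant ∨ ¬busy)]: least fixpoint, start Z0 = {1, 2, 3, 4, 5}, add states with some successor in Z. Already a fixed point.
Sat(EF A[¬grant U (grant ∨ ¬busy)]) = {1, 2, 3, 4, 5}
2 ∈ Sat(EF A[¬grant U (grant ∨ ¬busy)]) = {1, 2, 3, 4, 5}, so the formula holds at 2.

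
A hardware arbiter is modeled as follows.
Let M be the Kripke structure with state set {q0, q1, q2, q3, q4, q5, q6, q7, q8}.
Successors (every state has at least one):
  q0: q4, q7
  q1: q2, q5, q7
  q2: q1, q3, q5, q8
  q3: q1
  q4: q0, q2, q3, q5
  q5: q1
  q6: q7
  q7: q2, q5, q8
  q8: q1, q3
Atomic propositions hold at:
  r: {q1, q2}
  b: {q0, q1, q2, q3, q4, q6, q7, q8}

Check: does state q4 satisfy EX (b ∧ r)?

Sat(b ∧ r) = {q1, q2}
Sat(EX (b ∧ r)) = {s : some successor in {q1, q2}} = {q1, q2, q3, q4, q5, q7, q8}
q4 ∈ Sat(EX (b ∧ r)) = {q1, q2, q3, q4, q5, q7, q8}, so the formula holds at q4.

Yes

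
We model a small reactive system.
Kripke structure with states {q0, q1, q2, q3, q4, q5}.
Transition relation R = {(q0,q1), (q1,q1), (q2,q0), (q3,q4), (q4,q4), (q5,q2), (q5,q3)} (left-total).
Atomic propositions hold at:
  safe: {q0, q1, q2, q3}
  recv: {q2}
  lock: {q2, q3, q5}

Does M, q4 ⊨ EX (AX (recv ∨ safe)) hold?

No

Sat(recv ∨ safe) = {q0, q1, q2, q3}
Sat(AX (recv ∨ safe)) = {s : every successor in {q0, q1, q2, q3}} = {q0, q1, q2, q5}
Sat(EX (AX (recv ∨ safe))) = {s : some successor in {q0, q1, q2, q5}} = {q0, q1, q2, q5}
q4 ∉ Sat(EX (AX (recv ∨ safe))) = {q0, q1, q2, q5}, so the formula does not hold at q4.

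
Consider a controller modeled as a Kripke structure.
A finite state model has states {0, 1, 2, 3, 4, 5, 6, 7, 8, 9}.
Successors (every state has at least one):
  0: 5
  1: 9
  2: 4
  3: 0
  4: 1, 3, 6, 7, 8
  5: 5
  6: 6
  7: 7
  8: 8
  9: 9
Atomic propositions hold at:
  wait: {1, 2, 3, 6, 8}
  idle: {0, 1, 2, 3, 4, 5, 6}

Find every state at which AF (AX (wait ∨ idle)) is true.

Sat(wait ∨ idle) = {0, 1, 2, 3, 4, 5, 6, 8}
Sat(AX (wait ∨ idle)) = {s : every successor in {0, 1, 2, 3, 4, 5, 6, 8}} = {0, 2, 3, 5, 6, 8}
AF (AX (wait ∨ idle)): least fixpoint, start Z0 = {0, 2, 3, 5, 6, 8}, add states with every successor in Z. Already a fixed point.
Sat(AF (AX (wait ∨ idle))) = {0, 2, 3, 5, 6, 8}

{0, 2, 3, 5, 6, 8}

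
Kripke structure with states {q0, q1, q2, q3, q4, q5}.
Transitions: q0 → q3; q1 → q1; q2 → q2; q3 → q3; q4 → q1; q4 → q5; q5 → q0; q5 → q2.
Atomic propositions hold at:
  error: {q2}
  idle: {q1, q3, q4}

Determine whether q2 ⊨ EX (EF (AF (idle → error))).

Sat(idle → error) = {q0, q2, q5}
AF (idle → error): least fixpoint, start Z0 = {q0, q2, q5}, add states with every successor in Z. Already a fixed point.
Sat(AF (idle → error)) = {q0, q2, q5}
EF (AF (idle → error)): least fixpoint, start Z0 = {q0, q2, q5}, add states with some successor in Z. Z1 = {q0, q2, q4, q5}; fixed.
Sat(EF (AF (idle → error))) = {q0, q2, q4, q5}
Sat(EX (EF (AF (idle → error)))) = {s : some successor in {q0, q2, q4, q5}} = {q2, q4, q5}
q2 ∈ Sat(EX (EF (AF (idle → error)))) = {q2, q4, q5}, so the formula holds at q2.

Yes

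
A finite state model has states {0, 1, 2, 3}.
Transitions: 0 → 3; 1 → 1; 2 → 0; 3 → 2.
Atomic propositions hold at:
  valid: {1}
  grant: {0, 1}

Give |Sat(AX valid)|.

Sat(AX valid) = {s : every successor in {1}} = {1}
|Sat(AX valid)| = |{1}| = 1.

1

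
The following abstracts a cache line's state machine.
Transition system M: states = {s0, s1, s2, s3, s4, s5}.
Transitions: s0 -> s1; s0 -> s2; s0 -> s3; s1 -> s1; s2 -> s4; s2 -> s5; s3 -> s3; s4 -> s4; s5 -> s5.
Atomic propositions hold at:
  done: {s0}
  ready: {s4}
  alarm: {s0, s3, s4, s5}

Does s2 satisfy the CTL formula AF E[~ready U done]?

Sat(~ready) = {s0, s1, s2, s3, s5}
E[~ready U done]: least fixpoint, start Z0 = Sat(done) = {s0}, add states in Sat(~ready) with some successor in Z. Already a fixed point.
Sat(E[~ready U done]) = {s0}
AF E[~ready U done]: least fixpoint, start Z0 = {s0}, add states with every successor in Z. Already a fixed point.
Sat(AF E[~ready U done]) = {s0}
s2 ∉ Sat(AF E[~ready U done]) = {s0}, so the formula does not hold at s2.

No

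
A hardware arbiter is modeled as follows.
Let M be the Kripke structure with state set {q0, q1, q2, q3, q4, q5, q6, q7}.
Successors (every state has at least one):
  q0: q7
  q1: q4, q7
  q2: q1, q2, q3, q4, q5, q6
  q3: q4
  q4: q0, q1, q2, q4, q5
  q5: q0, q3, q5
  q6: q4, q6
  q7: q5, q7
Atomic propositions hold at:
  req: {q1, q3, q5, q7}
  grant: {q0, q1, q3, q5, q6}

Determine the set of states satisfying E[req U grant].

{q0, q1, q3, q5, q6, q7}

E[req U grant]: least fixpoint, start Z0 = Sat(grant) = {q0, q1, q3, q5, q6}, add states in Sat(req) with some successor in Z. Z1 = {q0, q1, q3, q5, q6, q7}; fixed.
Sat(E[req U grant]) = {q0, q1, q3, q5, q6, q7}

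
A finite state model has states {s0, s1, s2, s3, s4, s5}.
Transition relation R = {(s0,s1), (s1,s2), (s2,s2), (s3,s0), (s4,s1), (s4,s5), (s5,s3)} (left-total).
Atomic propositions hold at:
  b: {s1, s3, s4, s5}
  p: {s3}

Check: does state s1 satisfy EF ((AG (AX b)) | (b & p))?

No

Sat(AX b) = {s : every successor in {s1, s3, s4, s5}} = {s0, s4, s5}
AG (AX b): greatest fixpoint, start Z0 = {s0, s4, s5}, keep only states in Sat with every successor in Z. Z1 = ∅; fixed.
Sat(AG (AX b)) = ∅
Sat(b & p) = {s3}
Sat((AG (AX b)) | (b & p)) = {s3}
EF ((AG (AX b)) | (b & p)): least fixpoint, start Z0 = {s3}, add states with some successor in Z. Z1 = {s3, s5}; Z2 = {s3, s4, s5}; fixed.
Sat(EF ((AG (AX b)) | (b & p))) = {s3, s4, s5}
s1 ∉ Sat(EF ((AG (AX b)) | (b & p))) = {s3, s4, s5}, so the formula does not hold at s1.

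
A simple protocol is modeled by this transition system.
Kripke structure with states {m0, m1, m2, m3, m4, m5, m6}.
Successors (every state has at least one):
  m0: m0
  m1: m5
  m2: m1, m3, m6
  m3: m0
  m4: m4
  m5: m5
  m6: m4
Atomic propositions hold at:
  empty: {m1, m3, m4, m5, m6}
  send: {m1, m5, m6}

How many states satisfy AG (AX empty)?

Sat(AX empty) = {s : every successor in {m1, m3, m4, m5, m6}} = {m1, m2, m4, m5, m6}
AG (AX empty): greatest fixpoint, start Z0 = {m1, m2, m4, m5, m6}, keep only states in Sat with every successor in Z. Z1 = {m1, m4, m5, m6}; fixed.
Sat(AG (AX empty)) = {m1, m4, m5, m6}
|Sat(AG (AX empty))| = |{m1, m4, m5, m6}| = 4.

4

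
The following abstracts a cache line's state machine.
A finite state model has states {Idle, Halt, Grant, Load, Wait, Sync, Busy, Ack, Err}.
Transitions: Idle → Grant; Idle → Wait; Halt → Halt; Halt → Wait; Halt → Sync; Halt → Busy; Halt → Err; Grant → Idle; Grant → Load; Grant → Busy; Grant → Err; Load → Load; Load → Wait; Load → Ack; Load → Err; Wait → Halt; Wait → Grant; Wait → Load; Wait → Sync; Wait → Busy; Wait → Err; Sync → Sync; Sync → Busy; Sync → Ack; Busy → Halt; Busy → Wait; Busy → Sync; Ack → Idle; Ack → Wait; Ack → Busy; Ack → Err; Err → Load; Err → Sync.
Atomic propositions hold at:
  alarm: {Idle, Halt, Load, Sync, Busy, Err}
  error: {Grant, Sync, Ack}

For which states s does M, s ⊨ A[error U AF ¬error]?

Sat(¬error) = {Idle, Halt, Load, Wait, Busy, Err}
AF ¬error: least fixpoint, start Z0 = {Idle, Halt, Load, Wait, Busy, Err}, add states with every successor in Z. Z1 = {Idle, Halt, Grant, Load, Wait, Busy, Ack, Err}; fixed.
Sat(AF ¬error) = {Idle, Halt, Grant, Load, Wait, Busy, Ack, Err}
A[error U AF ¬error]: least fixpoint, start Z0 = Sat(AF ¬error) = {Idle, Halt, Grant, Load, Wait, Busy, Ack, Err}, add states in Sat(error) with every successor in Z. Already a fixed point.
Sat(A[error U AF ¬error]) = {Idle, Halt, Grant, Load, Wait, Busy, Ack, Err}

{Idle, Halt, Grant, Load, Wait, Busy, Ack, Err}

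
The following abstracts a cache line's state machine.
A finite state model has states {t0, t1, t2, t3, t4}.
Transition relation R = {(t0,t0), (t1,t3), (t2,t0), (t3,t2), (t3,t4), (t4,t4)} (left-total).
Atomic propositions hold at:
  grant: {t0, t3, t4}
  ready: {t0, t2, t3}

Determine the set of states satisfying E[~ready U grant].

{t0, t1, t3, t4}

Sat(~ready) = {t1, t4}
E[~ready U grant]: least fixpoint, start Z0 = Sat(grant) = {t0, t3, t4}, add states in Sat(~ready) with some successor in Z. Z1 = {t0, t1, t3, t4}; fixed.
Sat(E[~ready U grant]) = {t0, t1, t3, t4}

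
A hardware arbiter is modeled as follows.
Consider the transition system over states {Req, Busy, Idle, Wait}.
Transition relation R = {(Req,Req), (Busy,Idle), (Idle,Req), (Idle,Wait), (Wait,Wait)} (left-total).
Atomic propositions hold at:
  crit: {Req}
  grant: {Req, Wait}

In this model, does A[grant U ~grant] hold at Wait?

Sat(~grant) = {Busy, Idle}
A[grant U ~grant]: least fixpoint, start Z0 = Sat(~grant) = {Busy, Idle}, add states in Sat(grant) with every successor in Z. Already a fixed point.
Sat(A[grant U ~grant]) = {Busy, Idle}
Wait ∉ Sat(A[grant U ~grant]) = {Busy, Idle}, so the formula does not hold at Wait.

No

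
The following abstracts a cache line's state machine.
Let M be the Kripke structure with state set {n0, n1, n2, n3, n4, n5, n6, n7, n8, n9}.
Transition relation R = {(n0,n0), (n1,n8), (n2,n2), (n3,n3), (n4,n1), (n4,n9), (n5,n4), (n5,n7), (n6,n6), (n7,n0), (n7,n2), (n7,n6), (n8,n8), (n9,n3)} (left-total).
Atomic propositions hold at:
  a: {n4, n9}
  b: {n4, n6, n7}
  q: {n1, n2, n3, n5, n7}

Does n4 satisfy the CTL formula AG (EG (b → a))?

Sat(b → a) = {n0, n1, n2, n3, n4, n5, n8, n9}
EG (b → a): greatest fixpoint, start Z0 = {n0, n1, n2, n3, n4, n5, n8, n9}, keep only states in Sat with some successor in Z. Already a fixed point.
Sat(EG (b → a)) = {n0, n1, n2, n3, n4, n5, n8, n9}
AG (EG (b → a)): greatest fixpoint, start Z0 = {n0, n1, n2, n3, n4, n5, n8, n9}, keep only states in Sat with every successor in Z. Z1 = {n0, n1, n2, n3, n4, n8, n9}; fixed.
Sat(AG (EG (b → a))) = {n0, n1, n2, n3, n4, n8, n9}
n4 ∈ Sat(AG (EG (b → a))) = {n0, n1, n2, n3, n4, n8, n9}, so the formula holds at n4.

Yes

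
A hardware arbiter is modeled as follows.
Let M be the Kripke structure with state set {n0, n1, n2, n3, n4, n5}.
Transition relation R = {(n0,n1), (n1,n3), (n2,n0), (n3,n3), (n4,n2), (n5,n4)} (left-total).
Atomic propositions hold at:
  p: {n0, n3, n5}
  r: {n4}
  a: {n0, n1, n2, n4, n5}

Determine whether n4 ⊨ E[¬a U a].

Sat(¬a) = {n3}
E[¬a U a]: least fixpoint, start Z0 = Sat(a) = {n0, n1, n2, n4, n5}, add states in Sat(¬a) with some successor in Z. Already a fixed point.
Sat(E[¬a U a]) = {n0, n1, n2, n4, n5}
n4 ∈ Sat(E[¬a U a]) = {n0, n1, n2, n4, n5}, so the formula holds at n4.

Yes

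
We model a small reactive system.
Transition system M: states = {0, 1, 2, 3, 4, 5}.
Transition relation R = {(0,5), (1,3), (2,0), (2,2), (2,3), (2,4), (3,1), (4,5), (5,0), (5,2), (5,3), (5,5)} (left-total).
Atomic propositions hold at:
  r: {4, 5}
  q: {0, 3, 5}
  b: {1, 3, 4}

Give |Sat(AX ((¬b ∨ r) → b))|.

2

Sat(¬b) = {0, 2, 5}
Sat(¬b ∨ r) = {0, 2, 4, 5}
Sat((¬b ∨ r) → b) = {1, 3, 4}
Sat(AX ((¬b ∨ r) → b)) = {s : every successor in {1, 3, 4}} = {1, 3}
|Sat(AX ((¬b ∨ r) → b))| = |{1, 3}| = 2.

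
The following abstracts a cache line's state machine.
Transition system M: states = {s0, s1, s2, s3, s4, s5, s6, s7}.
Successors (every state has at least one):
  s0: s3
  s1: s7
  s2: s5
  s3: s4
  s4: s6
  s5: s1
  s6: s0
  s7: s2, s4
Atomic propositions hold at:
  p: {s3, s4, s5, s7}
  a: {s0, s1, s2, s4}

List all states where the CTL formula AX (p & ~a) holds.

Sat(~a) = {s3, s5, s6, s7}
Sat(p & ~a) = {s3, s5, s7}
Sat(AX (p & ~a)) = {s : every successor in {s3, s5, s7}} = {s0, s1, s2}

{s0, s1, s2}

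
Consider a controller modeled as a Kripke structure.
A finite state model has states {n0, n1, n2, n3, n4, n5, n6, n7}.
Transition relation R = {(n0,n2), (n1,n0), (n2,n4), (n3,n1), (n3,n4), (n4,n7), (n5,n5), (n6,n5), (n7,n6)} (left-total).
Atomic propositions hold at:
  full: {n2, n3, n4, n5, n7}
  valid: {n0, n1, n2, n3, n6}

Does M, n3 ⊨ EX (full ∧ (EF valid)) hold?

Yes

EF valid: least fixpoint, start Z0 = {n0, n1, n2, n3, n6}, add states with some successor in Z. Z1 = {n0, n1, n2, n3, n6, n7}; Z2 = {n0, n1, n2, n3, n4, n6, n7}; fixed.
Sat(EF valid) = {n0, n1, n2, n3, n4, n6, n7}
Sat(full ∧ (EF valid)) = {n2, n3, n4, n7}
Sat(EX (full ∧ (EF valid))) = {s : some successor in {n2, n3, n4, n7}} = {n0, n2, n3, n4}
n3 ∈ Sat(EX (full ∧ (EF valid))) = {n0, n2, n3, n4}, so the formula holds at n3.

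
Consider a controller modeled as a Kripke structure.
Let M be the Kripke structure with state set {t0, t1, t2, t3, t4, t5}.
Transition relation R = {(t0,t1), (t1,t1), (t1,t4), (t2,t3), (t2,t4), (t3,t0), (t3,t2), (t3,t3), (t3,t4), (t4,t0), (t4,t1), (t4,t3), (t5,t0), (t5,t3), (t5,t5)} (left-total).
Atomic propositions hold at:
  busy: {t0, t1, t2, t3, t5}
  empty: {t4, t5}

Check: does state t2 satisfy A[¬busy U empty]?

No

Sat(¬busy) = {t4}
A[¬busy U empty]: least fixpoint, start Z0 = Sat(empty) = {t4, t5}, add states in Sat(¬busy) with every successor in Z. Already a fixed point.
Sat(A[¬busy U empty]) = {t4, t5}
t2 ∉ Sat(A[¬busy U empty]) = {t4, t5}, so the formula does not hold at t2.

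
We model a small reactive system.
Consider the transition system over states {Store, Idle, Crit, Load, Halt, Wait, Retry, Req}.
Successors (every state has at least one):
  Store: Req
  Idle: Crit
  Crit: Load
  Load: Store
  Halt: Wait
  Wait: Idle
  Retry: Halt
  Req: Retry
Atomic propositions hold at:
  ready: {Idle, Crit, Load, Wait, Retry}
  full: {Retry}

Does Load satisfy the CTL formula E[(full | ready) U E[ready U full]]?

Sat(full | ready) = {Idle, Crit, Load, Wait, Retry}
E[ready U full]: least fixpoint, start Z0 = Sat(full) = {Retry}, add states in Sat(ready) with some successor in Z. Already a fixed point.
Sat(E[ready U full]) = {Retry}
E[(full | ready) U E[ready U full]]: least fixpoint, start Z0 = Sat(E[ready U full]) = {Retry}, add states in Sat(full | ready) with some successor in Z. Already a fixed point.
Sat(E[(full | ready) U E[ready U full]]) = {Retry}
Load ∉ Sat(E[(full | ready) U E[ready U full]]) = {Retry}, so the formula does not hold at Load.

No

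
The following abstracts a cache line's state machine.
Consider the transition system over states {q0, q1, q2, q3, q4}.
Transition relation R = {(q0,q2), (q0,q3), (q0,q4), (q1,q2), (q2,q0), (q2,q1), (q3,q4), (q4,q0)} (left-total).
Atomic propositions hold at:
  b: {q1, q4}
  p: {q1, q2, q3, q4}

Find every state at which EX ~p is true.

{q2, q4}

Sat(~p) = {q0}
Sat(EX ~p) = {s : some successor in {q0}} = {q2, q4}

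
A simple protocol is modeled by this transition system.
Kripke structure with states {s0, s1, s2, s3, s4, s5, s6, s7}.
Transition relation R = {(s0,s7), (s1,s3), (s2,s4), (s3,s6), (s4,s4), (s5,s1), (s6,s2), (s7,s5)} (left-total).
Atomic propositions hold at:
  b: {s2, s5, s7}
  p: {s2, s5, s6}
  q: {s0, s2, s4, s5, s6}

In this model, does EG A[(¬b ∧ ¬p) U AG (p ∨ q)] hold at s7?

Sat(¬b) = {s0, s1, s3, s4, s6}
Sat(¬p) = {s0, s1, s3, s4, s7}
Sat(¬b ∧ ¬p) = {s0, s1, s3, s4}
Sat(p ∨ q) = {s0, s2, s4, s5, s6}
AG (p ∨ q): greatest fixpoint, start Z0 = {s0, s2, s4, s5, s6}, keep only states in Sat with every successor in Z. Z1 = {s2, s4, s6}; fixed.
Sat(AG (p ∨ q)) = {s2, s4, s6}
A[(¬b ∧ ¬p) U AG (p ∨ q)]: least fixpoint, start Z0 = Sat(AG (p ∨ q)) = {s2, s4, s6}, add states in Sat(¬b ∧ ¬p) with every successor in Z. Z1 = {s2, s3, s4, s6}; Z2 = {s1, s2, s3, s4, s6}; fixed.
Sat(A[(¬b ∧ ¬p) U AG (p ∨ q)]) = {s1, s2, s3, s4, s6}
EG A[(¬b ∧ ¬p) U AG (p ∨ q)]: greatest fixpoint, start Z0 = {s1, s2, s3, s4, s6}, keep only states in Sat with some successor in Z. Already a fixed point.
Sat(EG A[(¬b ∧ ¬p) U AG (p ∨ q)]) = {s1, s2, s3, s4, s6}
s7 ∉ Sat(EG A[(¬b ∧ ¬p) U AG (p ∨ q)]) = {s1, s2, s3, s4, s6}, so the formula does not hold at s7.

No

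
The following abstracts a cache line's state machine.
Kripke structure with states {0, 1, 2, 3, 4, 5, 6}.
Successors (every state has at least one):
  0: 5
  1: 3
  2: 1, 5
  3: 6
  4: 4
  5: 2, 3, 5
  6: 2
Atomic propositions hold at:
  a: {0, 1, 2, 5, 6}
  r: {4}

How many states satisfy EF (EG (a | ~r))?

6

Sat(~r) = {0, 1, 2, 3, 5, 6}
Sat(a | ~r) = {0, 1, 2, 3, 5, 6}
EG (a | ~r): greatest fixpoint, start Z0 = {0, 1, 2, 3, 5, 6}, keep only states in Sat with some successor in Z. Already a fixed point.
Sat(EG (a | ~r)) = {0, 1, 2, 3, 5, 6}
EF (EG (a | ~r)): least fixpoint, start Z0 = {0, 1, 2, 3, 5, 6}, add states with some successor in Z. Already a fixed point.
Sat(EF (EG (a | ~r))) = {0, 1, 2, 3, 5, 6}
|Sat(EF (EG (a | ~r)))| = |{0, 1, 2, 3, 5, 6}| = 6.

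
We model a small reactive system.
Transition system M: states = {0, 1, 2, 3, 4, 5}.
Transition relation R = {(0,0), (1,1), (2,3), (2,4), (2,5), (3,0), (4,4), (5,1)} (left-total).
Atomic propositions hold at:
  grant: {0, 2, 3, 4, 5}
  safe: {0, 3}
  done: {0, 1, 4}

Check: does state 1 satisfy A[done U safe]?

No

A[done U safe]: least fixpoint, start Z0 = Sat(safe) = {0, 3}, add states in Sat(done) with every successor in Z. Already a fixed point.
Sat(A[done U safe]) = {0, 3}
1 ∉ Sat(A[done U safe]) = {0, 3}, so the formula does not hold at 1.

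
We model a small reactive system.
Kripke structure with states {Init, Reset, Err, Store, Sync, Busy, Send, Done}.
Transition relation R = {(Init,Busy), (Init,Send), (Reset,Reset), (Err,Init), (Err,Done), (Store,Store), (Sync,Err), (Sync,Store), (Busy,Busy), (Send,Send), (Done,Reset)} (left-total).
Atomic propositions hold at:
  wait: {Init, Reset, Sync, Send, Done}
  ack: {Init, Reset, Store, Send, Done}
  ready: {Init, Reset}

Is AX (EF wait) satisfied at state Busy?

No

EF wait: least fixpoint, start Z0 = {Init, Reset, Sync, Send, Done}, add states with some successor in Z. Z1 = {Init, Reset, Err, Sync, Send, Done}; fixed.
Sat(EF wait) = {Init, Reset, Err, Sync, Send, Done}
Sat(AX (EF wait)) = {s : every successor in {Init, Reset, Err, Sync, Send, Done}} = {Reset, Err, Send, Done}
Busy ∉ Sat(AX (EF wait)) = {Reset, Err, Send, Done}, so the formula does not hold at Busy.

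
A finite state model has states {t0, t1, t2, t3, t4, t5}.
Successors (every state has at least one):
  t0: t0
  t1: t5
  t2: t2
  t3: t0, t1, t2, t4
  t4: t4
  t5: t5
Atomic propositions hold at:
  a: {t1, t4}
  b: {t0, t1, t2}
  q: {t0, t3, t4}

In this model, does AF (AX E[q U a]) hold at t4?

Yes

E[q U a]: least fixpoint, start Z0 = Sat(a) = {t1, t4}, add states in Sat(q) with some successor in Z. Z1 = {t1, t3, t4}; fixed.
Sat(E[q U a]) = {t1, t3, t4}
Sat(AX E[q U a]) = {s : every successor in {t1, t3, t4}} = {t4}
AF (AX E[q U a]): least fixpoint, start Z0 = {t4}, add states with every successor in Z. Already a fixed point.
Sat(AF (AX E[q U a])) = {t4}
t4 ∈ Sat(AF (AX E[q U a])) = {t4}, so the formula holds at t4.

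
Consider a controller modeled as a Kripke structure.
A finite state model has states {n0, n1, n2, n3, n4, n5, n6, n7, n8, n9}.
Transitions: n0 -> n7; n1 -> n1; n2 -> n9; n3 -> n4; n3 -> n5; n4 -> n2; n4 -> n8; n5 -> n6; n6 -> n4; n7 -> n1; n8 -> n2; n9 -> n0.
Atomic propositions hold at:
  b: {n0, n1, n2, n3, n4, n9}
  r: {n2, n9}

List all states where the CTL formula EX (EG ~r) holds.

{n0, n1, n7, n9}

Sat(~r) = {n0, n1, n3, n4, n5, n6, n7, n8}
EG ~r: greatest fixpoint, start Z0 = {n0, n1, n3, n4, n5, n6, n7, n8}, keep only states in Sat with some successor in Z. Z1 = {n0, n1, n3, n4, n5, n6, n7}; Z2 = {n0, n1, n3, n5, n6, n7}; Z3 = {n0, n1, n3, n5, n7}; Z4 = {n0, n1, n3, n7}; Z5 = {n0, n1, n7}; fixed.
Sat(EG ~r) = {n0, n1, n7}
Sat(EX (EG ~r)) = {s : some successor in {n0, n1, n7}} = {n0, n1, n7, n9}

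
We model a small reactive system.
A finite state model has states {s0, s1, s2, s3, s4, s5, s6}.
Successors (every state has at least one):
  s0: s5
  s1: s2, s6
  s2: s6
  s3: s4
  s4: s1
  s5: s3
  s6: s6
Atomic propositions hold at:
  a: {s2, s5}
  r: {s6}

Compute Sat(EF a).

{s0, s1, s2, s3, s4, s5}

EF a: least fixpoint, start Z0 = {s2, s5}, add states with some successor in Z. Z1 = {s0, s1, s2, s5}; Z2 = {s0, s1, s2, s4, s5}; Z3 = {s0, s1, s2, s3, s4, s5}; fixed.
Sat(EF a) = {s0, s1, s2, s3, s4, s5}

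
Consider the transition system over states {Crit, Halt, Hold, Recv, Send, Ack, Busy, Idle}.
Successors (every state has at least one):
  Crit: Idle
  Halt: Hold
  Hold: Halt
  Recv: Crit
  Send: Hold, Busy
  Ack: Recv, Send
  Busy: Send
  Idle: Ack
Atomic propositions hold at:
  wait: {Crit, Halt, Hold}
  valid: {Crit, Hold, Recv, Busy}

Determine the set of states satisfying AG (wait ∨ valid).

Sat(wait ∨ valid) = {Crit, Halt, Hold, Recv, Busy}
AG (wait ∨ valid): greatest fixpoint, start Z0 = {Crit, Halt, Hold, Recv, Busy}, keep only states in Sat with every successor in Z. Z1 = {Halt, Hold, Recv}; Z2 = {Halt, Hold}; fixed.
Sat(AG (wait ∨ valid)) = {Halt, Hold}

{Halt, Hold}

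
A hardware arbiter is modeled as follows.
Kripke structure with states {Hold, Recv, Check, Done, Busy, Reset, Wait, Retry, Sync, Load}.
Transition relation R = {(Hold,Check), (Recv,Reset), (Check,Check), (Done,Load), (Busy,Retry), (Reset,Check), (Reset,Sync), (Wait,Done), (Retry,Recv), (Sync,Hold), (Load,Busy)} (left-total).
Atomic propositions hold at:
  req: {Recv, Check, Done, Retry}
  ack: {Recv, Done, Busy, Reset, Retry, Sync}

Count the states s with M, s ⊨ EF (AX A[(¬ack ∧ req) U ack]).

6

Sat(¬ack) = {Hold, Check, Wait, Load}
Sat(¬ack ∧ req) = {Check}
A[(¬ack ∧ req) U ack]: least fixpoint, start Z0 = Sat(ack) = {Recv, Done, Busy, Reset, Retry, Sync}, add states in Sat(¬ack ∧ req) with every successor in Z. Already a fixed point.
Sat(A[(¬ack ∧ req) U ack]) = {Recv, Done, Busy, Reset, Retry, Sync}
Sat(AX A[(¬ack ∧ req) U ack]) = {s : every successor in {Recv, Done, Busy, Reset, Retry, Sync}} = {Recv, Busy, Wait, Retry, Load}
EF (AX A[(¬ack ∧ req) U ack]): least fixpoint, start Z0 = {Recv, Busy, Wait, Retry, Load}, add states with some successor in Z. Z1 = {Recv, Done, Busy, Wait, Retry, Load}; fixed.
Sat(EF (AX A[(¬ack ∧ req) U ack])) = {Recv, Done, Busy, Wait, Retry, Load}
|Sat(EF (AX A[(¬ack ∧ req) U ack]))| = |{Recv, Done, Busy, Wait, Retry, Load}| = 6.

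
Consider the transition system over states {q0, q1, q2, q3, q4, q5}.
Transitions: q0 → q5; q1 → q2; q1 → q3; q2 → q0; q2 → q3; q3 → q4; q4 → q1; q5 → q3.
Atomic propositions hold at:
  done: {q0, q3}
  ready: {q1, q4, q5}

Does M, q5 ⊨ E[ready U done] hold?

Yes

E[ready U done]: least fixpoint, start Z0 = Sat(done) = {q0, q3}, add states in Sat(ready) with some successor in Z. Z1 = {q0, q1, q3, q5}; Z2 = {q0, q1, q3, q4, q5}; fixed.
Sat(E[ready U done]) = {q0, q1, q3, q4, q5}
q5 ∈ Sat(E[ready U done]) = {q0, q1, q3, q4, q5}, so the formula holds at q5.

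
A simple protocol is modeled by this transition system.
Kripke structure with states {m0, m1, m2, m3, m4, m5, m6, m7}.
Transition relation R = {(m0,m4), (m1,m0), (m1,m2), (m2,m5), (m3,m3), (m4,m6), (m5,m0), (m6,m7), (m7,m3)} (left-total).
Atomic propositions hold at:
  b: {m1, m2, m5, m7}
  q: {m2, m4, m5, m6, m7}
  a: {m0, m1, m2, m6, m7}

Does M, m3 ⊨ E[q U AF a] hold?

No

AF a: least fixpoint, start Z0 = {m0, m1, m2, m6, m7}, add states with every successor in Z. Z1 = {m0, m1, m2, m4, m5, m6, m7}; fixed.
Sat(AF a) = {m0, m1, m2, m4, m5, m6, m7}
E[q U AF a]: least fixpoint, start Z0 = Sat(AF a) = {m0, m1, m2, m4, m5, m6, m7}, add states in Sat(q) with some successor in Z. Already a fixed point.
Sat(E[q U AF a]) = {m0, m1, m2, m4, m5, m6, m7}
m3 ∉ Sat(E[q U AF a]) = {m0, m1, m2, m4, m5, m6, m7}, so the formula does not hold at m3.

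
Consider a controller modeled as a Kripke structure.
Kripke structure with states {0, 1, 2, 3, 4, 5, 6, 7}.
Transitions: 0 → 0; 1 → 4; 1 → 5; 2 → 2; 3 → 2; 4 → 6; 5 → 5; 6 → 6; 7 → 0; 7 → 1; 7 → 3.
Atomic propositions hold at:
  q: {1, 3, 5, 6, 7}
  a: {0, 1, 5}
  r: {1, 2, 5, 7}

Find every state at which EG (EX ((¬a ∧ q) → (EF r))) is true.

{0, 1, 2, 3, 5, 7}

Sat(¬a) = {2, 3, 4, 6, 7}
Sat(¬a ∧ q) = {3, 6, 7}
EF r: least fixpoint, start Z0 = {1, 2, 5, 7}, add states with some successor in Z. Z1 = {1, 2, 3, 5, 7}; fixed.
Sat(EF r) = {1, 2, 3, 5, 7}
Sat((¬a ∧ q) → (EF r)) = {0, 1, 2, 3, 4, 5, 7}
Sat(EX ((¬a ∧ q) → (EF r))) = {s : some successor in {0, 1, 2, 3, 4, 5, 7}} = {0, 1, 2, 3, 5, 7}
EG (EX ((¬a ∧ q) → (EF r))): greatest fixpoint, start Z0 = {0, 1, 2, 3, 5, 7}, keep only states in Sat with some successor in Z. Already a fixed point.
Sat(EG (EX ((¬a ∧ q) → (EF r)))) = {0, 1, 2, 3, 5, 7}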